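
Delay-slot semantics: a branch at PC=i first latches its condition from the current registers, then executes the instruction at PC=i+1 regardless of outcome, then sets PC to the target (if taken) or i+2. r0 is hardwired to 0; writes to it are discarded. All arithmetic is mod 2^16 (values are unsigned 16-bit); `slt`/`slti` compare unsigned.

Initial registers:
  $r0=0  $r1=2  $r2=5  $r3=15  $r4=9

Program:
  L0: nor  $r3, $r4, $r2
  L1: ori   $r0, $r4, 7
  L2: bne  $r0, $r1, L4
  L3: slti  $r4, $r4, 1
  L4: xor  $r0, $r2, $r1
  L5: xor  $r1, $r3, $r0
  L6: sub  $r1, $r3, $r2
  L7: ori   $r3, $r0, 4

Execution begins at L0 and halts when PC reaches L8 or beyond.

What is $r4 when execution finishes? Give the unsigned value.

[0] nor  $r3, $r4, $r2  →  {$r0:0, $r1:2, $r2:5, $r3:65522, $r4:9}
[1] ori   $r0, $r4, 7  →  {$r0:0, $r1:2, $r2:5, $r3:65522, $r4:9}
[2] bne  $r0, $r1, L4  →  {$r0:0, $r1:2, $r2:5, $r3:65522, $r4:9}  ⟨branch taken⟩
[3] slti  $r4, $r4, 1  →  {$r0:0, $r1:2, $r2:5, $r3:65522, $r4:0}
[4] xor  $r0, $r2, $r1  →  {$r0:0, $r1:2, $r2:5, $r3:65522, $r4:0}
[5] xor  $r1, $r3, $r0  →  {$r0:0, $r1:65522, $r2:5, $r3:65522, $r4:0}
[6] sub  $r1, $r3, $r2  →  {$r0:0, $r1:65517, $r2:5, $r3:65522, $r4:0}
[7] ori   $r3, $r0, 4  →  {$r0:0, $r1:65517, $r2:5, $r3:4, $r4:0}

0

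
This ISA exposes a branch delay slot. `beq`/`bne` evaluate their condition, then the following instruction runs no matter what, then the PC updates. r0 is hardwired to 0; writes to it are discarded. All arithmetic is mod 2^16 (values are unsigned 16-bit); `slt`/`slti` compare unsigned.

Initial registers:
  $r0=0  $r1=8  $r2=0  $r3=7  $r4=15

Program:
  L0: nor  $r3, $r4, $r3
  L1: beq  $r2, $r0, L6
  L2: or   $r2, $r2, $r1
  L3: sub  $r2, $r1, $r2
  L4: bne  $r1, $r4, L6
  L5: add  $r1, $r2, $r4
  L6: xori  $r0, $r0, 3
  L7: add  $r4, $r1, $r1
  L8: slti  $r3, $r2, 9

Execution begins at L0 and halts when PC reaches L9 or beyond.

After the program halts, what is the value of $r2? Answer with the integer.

8

[0] nor  $r3, $r4, $r3  →  {$r0:0, $r1:8, $r2:0, $r3:65520, $r4:15}
[1] beq  $r2, $r0, L6  →  {$r0:0, $r1:8, $r2:0, $r3:65520, $r4:15}  ⟨branch taken⟩
[2] or   $r2, $r2, $r1  →  {$r0:0, $r1:8, $r2:8, $r3:65520, $r4:15}
[6] xori  $r0, $r0, 3  →  {$r0:0, $r1:8, $r2:8, $r3:65520, $r4:15}
[7] add  $r4, $r1, $r1  →  {$r0:0, $r1:8, $r2:8, $r3:65520, $r4:16}
[8] slti  $r3, $r2, 9  →  {$r0:0, $r1:8, $r2:8, $r3:1, $r4:16}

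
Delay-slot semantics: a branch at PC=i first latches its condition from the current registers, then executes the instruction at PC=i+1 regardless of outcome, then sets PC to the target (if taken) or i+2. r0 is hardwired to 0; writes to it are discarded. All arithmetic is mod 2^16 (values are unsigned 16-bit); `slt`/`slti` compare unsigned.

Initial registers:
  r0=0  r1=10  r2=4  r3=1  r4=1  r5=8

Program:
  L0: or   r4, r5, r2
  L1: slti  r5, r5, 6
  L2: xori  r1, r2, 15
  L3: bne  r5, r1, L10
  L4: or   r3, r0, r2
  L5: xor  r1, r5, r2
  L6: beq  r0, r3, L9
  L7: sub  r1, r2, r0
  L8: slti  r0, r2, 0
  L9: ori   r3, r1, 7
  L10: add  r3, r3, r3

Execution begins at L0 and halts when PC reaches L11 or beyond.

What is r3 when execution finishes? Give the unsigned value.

  step pc=0: or   r4, r5, r2  regs=(0,10,4,1,12,8)
  step pc=1: slti  r5, r5, 6  regs=(0,10,4,1,12,0)
  step pc=2: xori  r1, r2, 15  regs=(0,11,4,1,12,0)
  step pc=3: bne  r5, r1, L10  cond=T  regs=(0,11,4,1,12,0)
  step pc=4: or   r3, r0, r2  regs=(0,11,4,4,12,0)
  step pc=10: add  r3, r3, r3  regs=(0,11,4,8,12,0)

8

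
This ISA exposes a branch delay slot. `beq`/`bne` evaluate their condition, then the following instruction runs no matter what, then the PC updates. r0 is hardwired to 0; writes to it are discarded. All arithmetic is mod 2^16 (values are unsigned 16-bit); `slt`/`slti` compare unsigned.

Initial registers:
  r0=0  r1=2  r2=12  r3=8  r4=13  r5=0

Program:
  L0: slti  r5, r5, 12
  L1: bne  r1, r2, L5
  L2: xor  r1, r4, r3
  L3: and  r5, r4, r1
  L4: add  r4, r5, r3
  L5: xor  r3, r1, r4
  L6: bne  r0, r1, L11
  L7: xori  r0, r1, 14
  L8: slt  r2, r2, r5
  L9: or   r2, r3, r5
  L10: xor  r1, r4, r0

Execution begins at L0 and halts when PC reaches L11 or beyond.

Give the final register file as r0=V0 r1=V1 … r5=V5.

  step pc=0: slti  r5, r5, 12  regs=(0,2,12,8,13,1)
  step pc=1: bne  r1, r2, L5  cond=T  regs=(0,2,12,8,13,1)
  step pc=2: xor  r1, r4, r3  regs=(0,5,12,8,13,1)
  step pc=5: xor  r3, r1, r4  regs=(0,5,12,8,13,1)
  step pc=6: bne  r0, r1, L11  cond=T  regs=(0,5,12,8,13,1)
  step pc=7: xori  r0, r1, 14  regs=(0,5,12,8,13,1)

r0=0 r1=5 r2=12 r3=8 r4=13 r5=1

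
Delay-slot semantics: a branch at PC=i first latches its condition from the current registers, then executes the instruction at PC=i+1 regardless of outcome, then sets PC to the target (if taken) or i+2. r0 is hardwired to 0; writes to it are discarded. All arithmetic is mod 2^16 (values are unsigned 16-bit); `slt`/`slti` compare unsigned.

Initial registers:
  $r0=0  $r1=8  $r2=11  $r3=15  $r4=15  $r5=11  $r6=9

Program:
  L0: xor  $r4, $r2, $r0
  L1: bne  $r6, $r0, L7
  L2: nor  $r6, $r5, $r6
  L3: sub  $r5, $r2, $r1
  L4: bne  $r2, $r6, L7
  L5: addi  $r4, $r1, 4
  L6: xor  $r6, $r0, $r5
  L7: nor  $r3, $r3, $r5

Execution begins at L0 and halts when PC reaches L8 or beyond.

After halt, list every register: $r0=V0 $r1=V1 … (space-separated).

$r0=0 $r1=8 $r2=11 $r3=65520 $r4=11 $r5=11 $r6=65524

PC=0  xor  $r4, $r2, $r0     | $r0=0 $r1=8 $r2=11 $r3=15 $r4=11 $r5=11 $r6=9
PC=1  bne  $r6, $r0, L7      | $r0=0 $r1=8 $r2=11 $r3=15 $r4=11 $r5=11 $r6=9  [TAKEN]
PC=2  nor  $r6, $r5, $r6     | $r0=0 $r1=8 $r2=11 $r3=15 $r4=11 $r5=11 $r6=65524
PC=7  nor  $r3, $r3, $r5     | $r0=0 $r1=8 $r2=11 $r3=65520 $r4=11 $r5=11 $r6=65524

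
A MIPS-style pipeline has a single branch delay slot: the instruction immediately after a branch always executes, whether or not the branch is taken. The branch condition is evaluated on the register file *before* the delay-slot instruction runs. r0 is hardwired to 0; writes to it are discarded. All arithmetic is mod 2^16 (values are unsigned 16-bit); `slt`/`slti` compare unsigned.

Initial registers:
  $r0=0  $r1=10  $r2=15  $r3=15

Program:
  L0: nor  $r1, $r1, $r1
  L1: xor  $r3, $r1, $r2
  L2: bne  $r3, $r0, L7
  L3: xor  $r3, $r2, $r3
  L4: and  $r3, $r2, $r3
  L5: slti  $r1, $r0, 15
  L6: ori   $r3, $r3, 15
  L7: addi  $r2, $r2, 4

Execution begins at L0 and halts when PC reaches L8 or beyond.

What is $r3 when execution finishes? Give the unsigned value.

65525

#0 nor  $r1, $r1, $r1 ; 0/65525/15/15
#1 xor  $r3, $r1, $r2 ; 0/65525/15/65530
#2 bne  $r3, $r0, L7 ; 0/65525/15/65530 ; →target
#3 xor  $r3, $r2, $r3 ; 0/65525/15/65525
#7 addi  $r2, $r2, 4 ; 0/65525/19/65525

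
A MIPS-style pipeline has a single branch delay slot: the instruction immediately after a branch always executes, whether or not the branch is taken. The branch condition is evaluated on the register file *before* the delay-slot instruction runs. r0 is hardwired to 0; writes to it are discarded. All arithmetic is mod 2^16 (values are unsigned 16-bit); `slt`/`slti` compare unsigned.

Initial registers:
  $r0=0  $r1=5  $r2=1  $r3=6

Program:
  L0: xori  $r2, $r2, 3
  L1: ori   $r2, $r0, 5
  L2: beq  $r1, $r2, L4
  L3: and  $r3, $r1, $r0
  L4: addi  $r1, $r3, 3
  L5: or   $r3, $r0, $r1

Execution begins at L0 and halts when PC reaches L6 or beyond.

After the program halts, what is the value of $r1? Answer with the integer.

3

#0 xori  $r2, $r2, 3 ; 0/5/2/6
#1 ori   $r2, $r0, 5 ; 0/5/5/6
#2 beq  $r1, $r2, L4 ; 0/5/5/6 ; →target
#3 and  $r3, $r1, $r0 ; 0/5/5/0
#4 addi  $r1, $r3, 3 ; 0/3/5/0
#5 or   $r3, $r0, $r1 ; 0/3/5/3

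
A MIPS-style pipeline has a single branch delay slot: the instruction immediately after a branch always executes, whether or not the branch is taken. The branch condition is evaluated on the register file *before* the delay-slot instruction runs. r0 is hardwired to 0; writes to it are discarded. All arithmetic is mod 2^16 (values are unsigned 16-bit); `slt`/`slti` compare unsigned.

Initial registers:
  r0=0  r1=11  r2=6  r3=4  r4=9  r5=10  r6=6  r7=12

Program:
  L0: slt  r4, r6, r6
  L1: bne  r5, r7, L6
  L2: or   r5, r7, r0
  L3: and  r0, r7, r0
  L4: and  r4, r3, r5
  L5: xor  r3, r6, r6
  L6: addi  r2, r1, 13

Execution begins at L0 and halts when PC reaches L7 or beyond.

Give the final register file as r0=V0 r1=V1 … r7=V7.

#0 slt  r4, r6, r6 ; 0/11/6/4/0/10/6/12
#1 bne  r5, r7, L6 ; 0/11/6/4/0/10/6/12 ; →target
#2 or   r5, r7, r0 ; 0/11/6/4/0/12/6/12
#6 addi  r2, r1, 13 ; 0/11/24/4/0/12/6/12

r0=0 r1=11 r2=24 r3=4 r4=0 r5=12 r6=6 r7=12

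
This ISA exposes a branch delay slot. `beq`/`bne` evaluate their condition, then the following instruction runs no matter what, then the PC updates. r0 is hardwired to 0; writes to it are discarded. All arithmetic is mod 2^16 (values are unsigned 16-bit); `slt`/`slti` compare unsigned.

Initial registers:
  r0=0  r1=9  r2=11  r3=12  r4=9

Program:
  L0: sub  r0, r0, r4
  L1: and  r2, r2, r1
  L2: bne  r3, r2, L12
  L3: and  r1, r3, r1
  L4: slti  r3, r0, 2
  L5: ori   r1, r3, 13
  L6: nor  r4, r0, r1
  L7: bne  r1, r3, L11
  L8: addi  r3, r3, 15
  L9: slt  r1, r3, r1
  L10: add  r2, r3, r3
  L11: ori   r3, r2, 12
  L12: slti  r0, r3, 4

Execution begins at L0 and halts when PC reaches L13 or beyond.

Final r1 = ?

8

#0 sub  r0, r0, r4 ; 0/9/11/12/9
#1 and  r2, r2, r1 ; 0/9/9/12/9
#2 bne  r3, r2, L12 ; 0/9/9/12/9 ; →target
#3 and  r1, r3, r1 ; 0/8/9/12/9
#12 slti  r0, r3, 4 ; 0/8/9/12/9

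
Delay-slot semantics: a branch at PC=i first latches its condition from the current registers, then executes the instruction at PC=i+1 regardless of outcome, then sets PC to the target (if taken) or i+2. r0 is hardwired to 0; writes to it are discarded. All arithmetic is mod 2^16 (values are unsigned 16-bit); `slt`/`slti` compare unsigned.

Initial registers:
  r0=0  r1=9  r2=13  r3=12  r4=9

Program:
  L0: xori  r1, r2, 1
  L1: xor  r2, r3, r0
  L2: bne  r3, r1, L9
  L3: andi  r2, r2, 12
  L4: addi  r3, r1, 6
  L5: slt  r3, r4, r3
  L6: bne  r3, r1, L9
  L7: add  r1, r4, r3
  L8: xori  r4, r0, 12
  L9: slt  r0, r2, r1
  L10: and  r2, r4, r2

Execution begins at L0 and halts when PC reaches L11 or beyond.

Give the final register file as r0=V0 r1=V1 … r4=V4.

  step pc=0: xori  r1, r2, 1  regs=(0,12,13,12,9)
  step pc=1: xor  r2, r3, r0  regs=(0,12,12,12,9)
  step pc=2: bne  r3, r1, L9  cond=F  regs=(0,12,12,12,9)
  step pc=3: andi  r2, r2, 12  regs=(0,12,12,12,9)
  step pc=4: addi  r3, r1, 6  regs=(0,12,12,18,9)
  step pc=5: slt  r3, r4, r3  regs=(0,12,12,1,9)
  step pc=6: bne  r3, r1, L9  cond=T  regs=(0,12,12,1,9)
  step pc=7: add  r1, r4, r3  regs=(0,10,12,1,9)
  step pc=9: slt  r0, r2, r1  regs=(0,10,12,1,9)
  step pc=10: and  r2, r4, r2  regs=(0,10,8,1,9)

r0=0 r1=10 r2=8 r3=1 r4=9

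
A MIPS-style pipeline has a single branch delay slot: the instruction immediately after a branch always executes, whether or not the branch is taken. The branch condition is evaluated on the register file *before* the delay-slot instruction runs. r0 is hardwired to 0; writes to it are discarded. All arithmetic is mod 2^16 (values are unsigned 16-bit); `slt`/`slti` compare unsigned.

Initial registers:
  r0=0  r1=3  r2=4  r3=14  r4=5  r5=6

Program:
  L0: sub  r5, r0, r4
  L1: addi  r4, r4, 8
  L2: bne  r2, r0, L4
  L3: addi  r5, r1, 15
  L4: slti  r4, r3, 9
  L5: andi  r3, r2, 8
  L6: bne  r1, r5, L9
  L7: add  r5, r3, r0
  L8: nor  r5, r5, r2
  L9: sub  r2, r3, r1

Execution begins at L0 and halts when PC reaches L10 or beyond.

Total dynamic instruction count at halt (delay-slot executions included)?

9

[0] sub  r5, r0, r4  →  {r0:0, r1:3, r2:4, r3:14, r4:5, r5:65531}
[1] addi  r4, r4, 8  →  {r0:0, r1:3, r2:4, r3:14, r4:13, r5:65531}
[2] bne  r2, r0, L4  →  {r0:0, r1:3, r2:4, r3:14, r4:13, r5:65531}  ⟨branch taken⟩
[3] addi  r5, r1, 15  →  {r0:0, r1:3, r2:4, r3:14, r4:13, r5:18}
[4] slti  r4, r3, 9  →  {r0:0, r1:3, r2:4, r3:14, r4:0, r5:18}
[5] andi  r3, r2, 8  →  {r0:0, r1:3, r2:4, r3:0, r4:0, r5:18}
[6] bne  r1, r5, L9  →  {r0:0, r1:3, r2:4, r3:0, r4:0, r5:18}  ⟨branch taken⟩
[7] add  r5, r3, r0  →  {r0:0, r1:3, r2:4, r3:0, r4:0, r5:0}
[9] sub  r2, r3, r1  →  {r0:0, r1:3, r2:65533, r3:0, r4:0, r5:0}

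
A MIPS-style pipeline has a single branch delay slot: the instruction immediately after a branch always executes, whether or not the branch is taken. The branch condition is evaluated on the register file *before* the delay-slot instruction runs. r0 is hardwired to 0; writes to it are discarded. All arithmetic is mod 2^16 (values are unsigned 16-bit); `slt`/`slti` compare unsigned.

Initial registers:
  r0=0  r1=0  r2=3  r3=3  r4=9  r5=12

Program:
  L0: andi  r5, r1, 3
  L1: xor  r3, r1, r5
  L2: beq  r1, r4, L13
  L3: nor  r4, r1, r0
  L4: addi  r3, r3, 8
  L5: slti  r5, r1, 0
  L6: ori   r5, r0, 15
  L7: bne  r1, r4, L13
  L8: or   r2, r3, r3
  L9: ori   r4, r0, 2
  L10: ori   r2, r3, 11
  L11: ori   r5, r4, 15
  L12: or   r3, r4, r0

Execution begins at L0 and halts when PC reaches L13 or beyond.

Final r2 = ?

8

[0] andi  r5, r1, 3  →  {r0:0, r1:0, r2:3, r3:3, r4:9, r5:0}
[1] xor  r3, r1, r5  →  {r0:0, r1:0, r2:3, r3:0, r4:9, r5:0}
[2] beq  r1, r4, L13  →  {r0:0, r1:0, r2:3, r3:0, r4:9, r5:0}  ⟨branch fallthrough⟩
[3] nor  r4, r1, r0  →  {r0:0, r1:0, r2:3, r3:0, r4:65535, r5:0}
[4] addi  r3, r3, 8  →  {r0:0, r1:0, r2:3, r3:8, r4:65535, r5:0}
[5] slti  r5, r1, 0  →  {r0:0, r1:0, r2:3, r3:8, r4:65535, r5:0}
[6] ori   r5, r0, 15  →  {r0:0, r1:0, r2:3, r3:8, r4:65535, r5:15}
[7] bne  r1, r4, L13  →  {r0:0, r1:0, r2:3, r3:8, r4:65535, r5:15}  ⟨branch taken⟩
[8] or   r2, r3, r3  →  {r0:0, r1:0, r2:8, r3:8, r4:65535, r5:15}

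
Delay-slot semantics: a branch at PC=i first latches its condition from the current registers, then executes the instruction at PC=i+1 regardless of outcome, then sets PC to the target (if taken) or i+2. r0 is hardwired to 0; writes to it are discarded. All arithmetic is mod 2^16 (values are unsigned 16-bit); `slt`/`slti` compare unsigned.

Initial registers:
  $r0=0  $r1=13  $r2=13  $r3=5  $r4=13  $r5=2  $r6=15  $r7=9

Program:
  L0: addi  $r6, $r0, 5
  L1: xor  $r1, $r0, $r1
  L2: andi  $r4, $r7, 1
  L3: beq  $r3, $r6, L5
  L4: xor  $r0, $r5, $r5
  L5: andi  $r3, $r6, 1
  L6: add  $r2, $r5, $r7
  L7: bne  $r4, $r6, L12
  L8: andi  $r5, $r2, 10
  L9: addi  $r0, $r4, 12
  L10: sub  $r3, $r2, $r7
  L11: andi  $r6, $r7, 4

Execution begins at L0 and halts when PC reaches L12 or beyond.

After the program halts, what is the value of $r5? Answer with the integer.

10

  step pc=0: addi  $r6, $r0, 5  regs=(0,13,13,5,13,2,5,9)
  step pc=1: xor  $r1, $r0, $r1  regs=(0,13,13,5,13,2,5,9)
  step pc=2: andi  $r4, $r7, 1  regs=(0,13,13,5,1,2,5,9)
  step pc=3: beq  $r3, $r6, L5  cond=T  regs=(0,13,13,5,1,2,5,9)
  step pc=4: xor  $r0, $r5, $r5  regs=(0,13,13,5,1,2,5,9)
  step pc=5: andi  $r3, $r6, 1  regs=(0,13,13,1,1,2,5,9)
  step pc=6: add  $r2, $r5, $r7  regs=(0,13,11,1,1,2,5,9)
  step pc=7: bne  $r4, $r6, L12  cond=T  regs=(0,13,11,1,1,2,5,9)
  step pc=8: andi  $r5, $r2, 10  regs=(0,13,11,1,1,10,5,9)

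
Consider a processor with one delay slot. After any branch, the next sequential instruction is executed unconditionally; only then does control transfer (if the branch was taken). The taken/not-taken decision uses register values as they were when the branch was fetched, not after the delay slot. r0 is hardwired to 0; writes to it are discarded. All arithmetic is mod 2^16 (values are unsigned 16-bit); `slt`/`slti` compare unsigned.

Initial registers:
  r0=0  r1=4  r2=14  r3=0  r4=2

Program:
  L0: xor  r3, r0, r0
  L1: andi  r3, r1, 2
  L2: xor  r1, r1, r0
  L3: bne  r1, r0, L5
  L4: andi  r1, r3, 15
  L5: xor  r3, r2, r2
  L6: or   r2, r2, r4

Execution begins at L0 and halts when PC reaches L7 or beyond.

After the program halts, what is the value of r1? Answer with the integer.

0

[0] xor  r3, r0, r0  →  {r0:0, r1:4, r2:14, r3:0, r4:2}
[1] andi  r3, r1, 2  →  {r0:0, r1:4, r2:14, r3:0, r4:2}
[2] xor  r1, r1, r0  →  {r0:0, r1:4, r2:14, r3:0, r4:2}
[3] bne  r1, r0, L5  →  {r0:0, r1:4, r2:14, r3:0, r4:2}  ⟨branch taken⟩
[4] andi  r1, r3, 15  →  {r0:0, r1:0, r2:14, r3:0, r4:2}
[5] xor  r3, r2, r2  →  {r0:0, r1:0, r2:14, r3:0, r4:2}
[6] or   r2, r2, r4  →  {r0:0, r1:0, r2:14, r3:0, r4:2}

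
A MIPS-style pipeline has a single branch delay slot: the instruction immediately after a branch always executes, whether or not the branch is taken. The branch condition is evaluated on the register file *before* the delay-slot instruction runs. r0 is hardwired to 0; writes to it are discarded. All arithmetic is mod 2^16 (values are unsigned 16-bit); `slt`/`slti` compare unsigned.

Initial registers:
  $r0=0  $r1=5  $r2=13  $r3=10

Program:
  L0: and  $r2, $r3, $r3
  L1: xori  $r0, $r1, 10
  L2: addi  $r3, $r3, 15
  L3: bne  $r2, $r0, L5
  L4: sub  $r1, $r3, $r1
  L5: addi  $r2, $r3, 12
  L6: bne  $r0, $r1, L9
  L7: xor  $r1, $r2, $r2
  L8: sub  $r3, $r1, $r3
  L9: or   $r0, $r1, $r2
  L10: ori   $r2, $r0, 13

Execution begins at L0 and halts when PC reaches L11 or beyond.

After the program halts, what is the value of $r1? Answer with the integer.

0

[0] and  $r2, $r3, $r3  →  {$r0:0, $r1:5, $r2:10, $r3:10}
[1] xori  $r0, $r1, 10  →  {$r0:0, $r1:5, $r2:10, $r3:10}
[2] addi  $r3, $r3, 15  →  {$r0:0, $r1:5, $r2:10, $r3:25}
[3] bne  $r2, $r0, L5  →  {$r0:0, $r1:5, $r2:10, $r3:25}  ⟨branch taken⟩
[4] sub  $r1, $r3, $r1  →  {$r0:0, $r1:20, $r2:10, $r3:25}
[5] addi  $r2, $r3, 12  →  {$r0:0, $r1:20, $r2:37, $r3:25}
[6] bne  $r0, $r1, L9  →  {$r0:0, $r1:20, $r2:37, $r3:25}  ⟨branch taken⟩
[7] xor  $r1, $r2, $r2  →  {$r0:0, $r1:0, $r2:37, $r3:25}
[9] or   $r0, $r1, $r2  →  {$r0:0, $r1:0, $r2:37, $r3:25}
[10] ori   $r2, $r0, 13  →  {$r0:0, $r1:0, $r2:13, $r3:25}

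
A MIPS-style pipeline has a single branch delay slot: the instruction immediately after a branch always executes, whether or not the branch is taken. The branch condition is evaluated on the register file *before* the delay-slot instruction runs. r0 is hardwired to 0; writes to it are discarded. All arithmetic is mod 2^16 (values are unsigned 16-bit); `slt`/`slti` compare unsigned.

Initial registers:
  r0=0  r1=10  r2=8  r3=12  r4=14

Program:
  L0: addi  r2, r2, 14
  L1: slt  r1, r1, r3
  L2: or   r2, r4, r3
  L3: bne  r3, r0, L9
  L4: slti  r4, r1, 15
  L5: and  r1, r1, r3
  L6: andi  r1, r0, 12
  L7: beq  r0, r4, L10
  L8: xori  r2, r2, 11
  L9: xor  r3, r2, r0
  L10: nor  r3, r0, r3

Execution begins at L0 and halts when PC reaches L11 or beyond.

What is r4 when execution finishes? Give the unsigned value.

1

  step pc=0: addi  r2, r2, 14  regs=(0,10,22,12,14)
  step pc=1: slt  r1, r1, r3  regs=(0,1,22,12,14)
  step pc=2: or   r2, r4, r3  regs=(0,1,14,12,14)
  step pc=3: bne  r3, r0, L9  cond=T  regs=(0,1,14,12,14)
  step pc=4: slti  r4, r1, 15  regs=(0,1,14,12,1)
  step pc=9: xor  r3, r2, r0  regs=(0,1,14,14,1)
  step pc=10: nor  r3, r0, r3  regs=(0,1,14,65521,1)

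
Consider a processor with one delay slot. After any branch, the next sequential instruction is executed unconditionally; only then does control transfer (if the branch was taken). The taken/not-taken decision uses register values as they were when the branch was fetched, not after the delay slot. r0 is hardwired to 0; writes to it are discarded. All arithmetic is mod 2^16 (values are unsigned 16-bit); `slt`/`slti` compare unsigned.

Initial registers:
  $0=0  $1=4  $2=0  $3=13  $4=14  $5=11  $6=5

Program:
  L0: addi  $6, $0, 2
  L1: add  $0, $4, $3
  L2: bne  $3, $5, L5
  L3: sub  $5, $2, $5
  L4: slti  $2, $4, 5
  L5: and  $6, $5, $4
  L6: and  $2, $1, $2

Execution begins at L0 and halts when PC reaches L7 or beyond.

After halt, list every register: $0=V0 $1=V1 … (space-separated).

$0=0 $1=4 $2=0 $3=13 $4=14 $5=65525 $6=4

  step pc=0: addi  $6, $0, 2  regs=(0,4,0,13,14,11,2)
  step pc=1: add  $0, $4, $3  regs=(0,4,0,13,14,11,2)
  step pc=2: bne  $3, $5, L5  cond=T  regs=(0,4,0,13,14,11,2)
  step pc=3: sub  $5, $2, $5  regs=(0,4,0,13,14,65525,2)
  step pc=5: and  $6, $5, $4  regs=(0,4,0,13,14,65525,4)
  step pc=6: and  $2, $1, $2  regs=(0,4,0,13,14,65525,4)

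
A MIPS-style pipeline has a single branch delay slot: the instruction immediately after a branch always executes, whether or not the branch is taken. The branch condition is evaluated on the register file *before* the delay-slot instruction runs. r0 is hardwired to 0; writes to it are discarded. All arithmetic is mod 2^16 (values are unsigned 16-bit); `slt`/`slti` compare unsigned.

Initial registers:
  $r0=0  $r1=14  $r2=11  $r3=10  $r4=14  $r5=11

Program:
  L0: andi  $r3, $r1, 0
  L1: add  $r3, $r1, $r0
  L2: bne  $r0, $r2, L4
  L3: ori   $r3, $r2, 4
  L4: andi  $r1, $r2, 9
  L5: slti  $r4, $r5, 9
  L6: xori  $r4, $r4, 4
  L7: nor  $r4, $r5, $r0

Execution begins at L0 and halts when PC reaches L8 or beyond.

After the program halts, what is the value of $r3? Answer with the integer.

#0 andi  $r3, $r1, 0 ; 0/14/11/0/14/11
#1 add  $r3, $r1, $r0 ; 0/14/11/14/14/11
#2 bne  $r0, $r2, L4 ; 0/14/11/14/14/11 ; →target
#3 ori   $r3, $r2, 4 ; 0/14/11/15/14/11
#4 andi  $r1, $r2, 9 ; 0/9/11/15/14/11
#5 slti  $r4, $r5, 9 ; 0/9/11/15/0/11
#6 xori  $r4, $r4, 4 ; 0/9/11/15/4/11
#7 nor  $r4, $r5, $r0 ; 0/9/11/15/65524/11

15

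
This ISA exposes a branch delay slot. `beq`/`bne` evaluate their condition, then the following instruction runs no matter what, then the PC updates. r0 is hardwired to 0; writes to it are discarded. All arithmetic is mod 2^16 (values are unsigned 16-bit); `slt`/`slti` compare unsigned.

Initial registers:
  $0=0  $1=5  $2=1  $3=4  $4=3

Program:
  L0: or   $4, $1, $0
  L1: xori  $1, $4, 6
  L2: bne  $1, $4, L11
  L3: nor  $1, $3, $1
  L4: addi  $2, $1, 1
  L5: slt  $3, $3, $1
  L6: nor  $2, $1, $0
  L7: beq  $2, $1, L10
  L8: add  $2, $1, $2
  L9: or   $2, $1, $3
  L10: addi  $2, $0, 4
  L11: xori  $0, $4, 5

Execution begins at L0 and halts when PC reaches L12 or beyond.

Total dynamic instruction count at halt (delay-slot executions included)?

5

  step pc=0: or   $4, $1, $0  regs=(0,5,1,4,5)
  step pc=1: xori  $1, $4, 6  regs=(0,3,1,4,5)
  step pc=2: bne  $1, $4, L11  cond=T  regs=(0,3,1,4,5)
  step pc=3: nor  $1, $3, $1  regs=(0,65528,1,4,5)
  step pc=11: xori  $0, $4, 5  regs=(0,65528,1,4,5)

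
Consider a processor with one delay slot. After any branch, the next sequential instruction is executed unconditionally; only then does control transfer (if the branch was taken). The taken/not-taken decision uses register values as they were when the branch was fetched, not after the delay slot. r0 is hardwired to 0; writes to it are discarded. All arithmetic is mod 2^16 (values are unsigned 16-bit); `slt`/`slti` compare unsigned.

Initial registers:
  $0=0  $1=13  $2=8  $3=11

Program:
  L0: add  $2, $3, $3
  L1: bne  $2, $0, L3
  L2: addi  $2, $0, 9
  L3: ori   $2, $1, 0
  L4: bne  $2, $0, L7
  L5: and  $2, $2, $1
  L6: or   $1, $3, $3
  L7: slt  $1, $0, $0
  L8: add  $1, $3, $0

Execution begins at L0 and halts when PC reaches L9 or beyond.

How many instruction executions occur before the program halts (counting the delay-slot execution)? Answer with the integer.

8

  step pc=0: add  $2, $3, $3  regs=(0,13,22,11)
  step pc=1: bne  $2, $0, L3  cond=T  regs=(0,13,22,11)
  step pc=2: addi  $2, $0, 9  regs=(0,13,9,11)
  step pc=3: ori   $2, $1, 0  regs=(0,13,13,11)
  step pc=4: bne  $2, $0, L7  cond=T  regs=(0,13,13,11)
  step pc=5: and  $2, $2, $1  regs=(0,13,13,11)
  step pc=7: slt  $1, $0, $0  regs=(0,0,13,11)
  step pc=8: add  $1, $3, $0  regs=(0,11,13,11)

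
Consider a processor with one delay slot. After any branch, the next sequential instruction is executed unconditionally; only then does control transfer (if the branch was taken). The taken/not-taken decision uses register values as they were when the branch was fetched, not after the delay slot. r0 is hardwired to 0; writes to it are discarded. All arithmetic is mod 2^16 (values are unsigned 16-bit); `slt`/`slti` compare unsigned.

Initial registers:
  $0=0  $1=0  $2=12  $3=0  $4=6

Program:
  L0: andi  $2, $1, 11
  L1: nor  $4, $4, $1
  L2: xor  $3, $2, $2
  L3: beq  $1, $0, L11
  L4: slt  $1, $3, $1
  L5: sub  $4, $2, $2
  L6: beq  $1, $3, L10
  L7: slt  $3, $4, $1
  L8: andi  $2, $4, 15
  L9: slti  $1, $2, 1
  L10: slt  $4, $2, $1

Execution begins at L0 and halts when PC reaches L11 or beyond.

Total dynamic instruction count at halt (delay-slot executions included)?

5

  step pc=0: andi  $2, $1, 11  regs=(0,0,0,0,6)
  step pc=1: nor  $4, $4, $1  regs=(0,0,0,0,65529)
  step pc=2: xor  $3, $2, $2  regs=(0,0,0,0,65529)
  step pc=3: beq  $1, $0, L11  cond=T  regs=(0,0,0,0,65529)
  step pc=4: slt  $1, $3, $1  regs=(0,0,0,0,65529)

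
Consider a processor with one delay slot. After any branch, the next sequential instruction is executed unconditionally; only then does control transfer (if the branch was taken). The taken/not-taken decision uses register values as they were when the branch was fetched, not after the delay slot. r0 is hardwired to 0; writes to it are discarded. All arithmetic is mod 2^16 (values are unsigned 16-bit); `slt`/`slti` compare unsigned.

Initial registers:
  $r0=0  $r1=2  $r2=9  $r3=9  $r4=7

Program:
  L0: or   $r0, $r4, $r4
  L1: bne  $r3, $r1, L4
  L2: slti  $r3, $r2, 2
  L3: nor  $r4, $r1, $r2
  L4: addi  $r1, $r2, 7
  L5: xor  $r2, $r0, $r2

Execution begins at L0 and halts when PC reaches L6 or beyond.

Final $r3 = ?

[0] or   $r0, $r4, $r4  →  {$r0:0, $r1:2, $r2:9, $r3:9, $r4:7}
[1] bne  $r3, $r1, L4  →  {$r0:0, $r1:2, $r2:9, $r3:9, $r4:7}  ⟨branch taken⟩
[2] slti  $r3, $r2, 2  →  {$r0:0, $r1:2, $r2:9, $r3:0, $r4:7}
[4] addi  $r1, $r2, 7  →  {$r0:0, $r1:16, $r2:9, $r3:0, $r4:7}
[5] xor  $r2, $r0, $r2  →  {$r0:0, $r1:16, $r2:9, $r3:0, $r4:7}

0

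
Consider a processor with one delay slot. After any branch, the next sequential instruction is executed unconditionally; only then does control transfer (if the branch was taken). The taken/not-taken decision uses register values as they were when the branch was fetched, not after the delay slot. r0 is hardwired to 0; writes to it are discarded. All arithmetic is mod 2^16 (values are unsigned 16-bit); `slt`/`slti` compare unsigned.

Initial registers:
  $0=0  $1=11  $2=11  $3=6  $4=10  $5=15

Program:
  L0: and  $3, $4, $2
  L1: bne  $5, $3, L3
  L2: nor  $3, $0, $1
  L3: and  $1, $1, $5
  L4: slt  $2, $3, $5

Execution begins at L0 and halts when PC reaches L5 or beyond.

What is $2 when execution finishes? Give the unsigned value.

[0] and  $3, $4, $2  →  {$0:0, $1:11, $2:11, $3:10, $4:10, $5:15}
[1] bne  $5, $3, L3  →  {$0:0, $1:11, $2:11, $3:10, $4:10, $5:15}  ⟨branch taken⟩
[2] nor  $3, $0, $1  →  {$0:0, $1:11, $2:11, $3:65524, $4:10, $5:15}
[3] and  $1, $1, $5  →  {$0:0, $1:11, $2:11, $3:65524, $4:10, $5:15}
[4] slt  $2, $3, $5  →  {$0:0, $1:11, $2:0, $3:65524, $4:10, $5:15}

0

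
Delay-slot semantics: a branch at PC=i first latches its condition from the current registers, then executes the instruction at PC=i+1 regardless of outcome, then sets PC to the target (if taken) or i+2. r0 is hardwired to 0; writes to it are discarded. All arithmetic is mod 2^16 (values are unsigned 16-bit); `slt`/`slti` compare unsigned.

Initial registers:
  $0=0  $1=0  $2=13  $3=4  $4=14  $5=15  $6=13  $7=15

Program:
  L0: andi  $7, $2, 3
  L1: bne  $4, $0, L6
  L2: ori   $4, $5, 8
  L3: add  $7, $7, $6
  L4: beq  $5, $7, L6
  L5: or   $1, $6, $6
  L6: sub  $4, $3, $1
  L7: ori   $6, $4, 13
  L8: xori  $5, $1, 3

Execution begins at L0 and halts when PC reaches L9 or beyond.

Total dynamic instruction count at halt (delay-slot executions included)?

6

PC=0  andi  $7, $2, 3        | $0=0 $1=0 $2=13 $3=4 $4=14 $5=15 $6=13 $7=1
PC=1  bne  $4, $0, L6        | $0=0 $1=0 $2=13 $3=4 $4=14 $5=15 $6=13 $7=1  [TAKEN]
PC=2  ori   $4, $5, 8        | $0=0 $1=0 $2=13 $3=4 $4=15 $5=15 $6=13 $7=1
PC=6  sub  $4, $3, $1        | $0=0 $1=0 $2=13 $3=4 $4=4 $5=15 $6=13 $7=1
PC=7  ori   $6, $4, 13       | $0=0 $1=0 $2=13 $3=4 $4=4 $5=15 $6=13 $7=1
PC=8  xori  $5, $1, 3        | $0=0 $1=0 $2=13 $3=4 $4=4 $5=3 $6=13 $7=1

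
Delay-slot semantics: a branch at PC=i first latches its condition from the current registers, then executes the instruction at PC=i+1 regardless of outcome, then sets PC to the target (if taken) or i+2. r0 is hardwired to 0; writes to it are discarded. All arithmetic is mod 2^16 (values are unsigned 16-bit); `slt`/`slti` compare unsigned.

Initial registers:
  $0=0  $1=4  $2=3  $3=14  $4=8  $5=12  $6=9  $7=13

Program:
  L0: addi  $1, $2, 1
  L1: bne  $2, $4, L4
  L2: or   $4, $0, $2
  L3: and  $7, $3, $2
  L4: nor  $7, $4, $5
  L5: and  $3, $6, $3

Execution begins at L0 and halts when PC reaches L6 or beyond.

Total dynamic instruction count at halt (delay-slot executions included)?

#0 addi  $1, $2, 1 ; 0/4/3/14/8/12/9/13
#1 bne  $2, $4, L4 ; 0/4/3/14/8/12/9/13 ; →target
#2 or   $4, $0, $2 ; 0/4/3/14/3/12/9/13
#4 nor  $7, $4, $5 ; 0/4/3/14/3/12/9/65520
#5 and  $3, $6, $3 ; 0/4/3/8/3/12/9/65520

5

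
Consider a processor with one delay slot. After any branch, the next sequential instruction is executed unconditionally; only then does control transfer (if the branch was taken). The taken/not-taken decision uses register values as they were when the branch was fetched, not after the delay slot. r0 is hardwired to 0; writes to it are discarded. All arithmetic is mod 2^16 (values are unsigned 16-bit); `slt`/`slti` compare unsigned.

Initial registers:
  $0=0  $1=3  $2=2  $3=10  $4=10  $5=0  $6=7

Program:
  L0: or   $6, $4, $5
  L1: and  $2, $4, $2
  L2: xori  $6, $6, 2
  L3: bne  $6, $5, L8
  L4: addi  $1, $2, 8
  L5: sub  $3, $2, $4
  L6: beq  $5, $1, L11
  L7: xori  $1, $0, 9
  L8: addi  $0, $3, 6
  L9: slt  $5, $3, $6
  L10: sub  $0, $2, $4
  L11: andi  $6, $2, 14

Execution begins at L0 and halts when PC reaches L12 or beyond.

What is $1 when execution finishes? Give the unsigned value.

10

  step pc=0: or   $6, $4, $5  regs=(0,3,2,10,10,0,10)
  step pc=1: and  $2, $4, $2  regs=(0,3,2,10,10,0,10)
  step pc=2: xori  $6, $6, 2  regs=(0,3,2,10,10,0,8)
  step pc=3: bne  $6, $5, L8  cond=T  regs=(0,3,2,10,10,0,8)
  step pc=4: addi  $1, $2, 8  regs=(0,10,2,10,10,0,8)
  step pc=8: addi  $0, $3, 6  regs=(0,10,2,10,10,0,8)
  step pc=9: slt  $5, $3, $6  regs=(0,10,2,10,10,0,8)
  step pc=10: sub  $0, $2, $4  regs=(0,10,2,10,10,0,8)
  step pc=11: andi  $6, $2, 14  regs=(0,10,2,10,10,0,2)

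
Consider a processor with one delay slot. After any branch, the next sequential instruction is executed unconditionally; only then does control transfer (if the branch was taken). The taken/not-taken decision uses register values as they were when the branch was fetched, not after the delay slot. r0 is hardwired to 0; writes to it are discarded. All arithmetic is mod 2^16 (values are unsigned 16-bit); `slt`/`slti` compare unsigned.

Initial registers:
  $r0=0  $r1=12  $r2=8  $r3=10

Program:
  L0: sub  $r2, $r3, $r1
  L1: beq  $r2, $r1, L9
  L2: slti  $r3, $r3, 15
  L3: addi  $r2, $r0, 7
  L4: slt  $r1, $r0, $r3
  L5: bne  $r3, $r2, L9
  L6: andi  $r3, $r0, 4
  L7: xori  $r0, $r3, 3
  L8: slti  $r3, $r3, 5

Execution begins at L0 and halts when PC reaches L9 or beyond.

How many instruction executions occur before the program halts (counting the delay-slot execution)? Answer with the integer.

  step pc=0: sub  $r2, $r3, $r1  regs=(0,12,65534,10)
  step pc=1: beq  $r2, $r1, L9  cond=F  regs=(0,12,65534,10)
  step pc=2: slti  $r3, $r3, 15  regs=(0,12,65534,1)
  step pc=3: addi  $r2, $r0, 7  regs=(0,12,7,1)
  step pc=4: slt  $r1, $r0, $r3  regs=(0,1,7,1)
  step pc=5: bne  $r3, $r2, L9  cond=T  regs=(0,1,7,1)
  step pc=6: andi  $r3, $r0, 4  regs=(0,1,7,0)

7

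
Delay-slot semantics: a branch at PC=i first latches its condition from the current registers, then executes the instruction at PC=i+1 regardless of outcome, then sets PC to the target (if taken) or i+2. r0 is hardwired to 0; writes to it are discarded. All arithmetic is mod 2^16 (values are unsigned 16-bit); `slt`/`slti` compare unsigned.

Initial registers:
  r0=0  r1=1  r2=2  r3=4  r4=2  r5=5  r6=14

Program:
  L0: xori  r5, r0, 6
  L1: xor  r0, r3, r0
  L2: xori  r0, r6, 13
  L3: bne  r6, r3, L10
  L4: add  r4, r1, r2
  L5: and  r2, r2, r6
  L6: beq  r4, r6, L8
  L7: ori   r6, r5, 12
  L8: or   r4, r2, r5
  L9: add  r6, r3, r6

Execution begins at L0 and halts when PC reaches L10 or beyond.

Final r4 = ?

  step pc=0: xori  r5, r0, 6  regs=(0,1,2,4,2,6,14)
  step pc=1: xor  r0, r3, r0  regs=(0,1,2,4,2,6,14)
  step pc=2: xori  r0, r6, 13  regs=(0,1,2,4,2,6,14)
  step pc=3: bne  r6, r3, L10  cond=T  regs=(0,1,2,4,2,6,14)
  step pc=4: add  r4, r1, r2  regs=(0,1,2,4,3,6,14)

3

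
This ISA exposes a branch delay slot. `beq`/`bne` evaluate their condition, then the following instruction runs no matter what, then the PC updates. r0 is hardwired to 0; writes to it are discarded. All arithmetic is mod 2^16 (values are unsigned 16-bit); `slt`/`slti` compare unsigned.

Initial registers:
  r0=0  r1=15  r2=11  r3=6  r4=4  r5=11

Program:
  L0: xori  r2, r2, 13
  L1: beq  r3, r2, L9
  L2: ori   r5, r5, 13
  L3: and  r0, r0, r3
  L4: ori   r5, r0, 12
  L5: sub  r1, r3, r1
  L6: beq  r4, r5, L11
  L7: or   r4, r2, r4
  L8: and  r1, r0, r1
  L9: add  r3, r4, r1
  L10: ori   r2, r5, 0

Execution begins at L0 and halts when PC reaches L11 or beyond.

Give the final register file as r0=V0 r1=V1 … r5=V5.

r0=0 r1=15 r2=15 r3=19 r4=4 r5=15

  step pc=0: xori  r2, r2, 13  regs=(0,15,6,6,4,11)
  step pc=1: beq  r3, r2, L9  cond=T  regs=(0,15,6,6,4,11)
  step pc=2: ori   r5, r5, 13  regs=(0,15,6,6,4,15)
  step pc=9: add  r3, r4, r1  regs=(0,15,6,19,4,15)
  step pc=10: ori   r2, r5, 0  regs=(0,15,15,19,4,15)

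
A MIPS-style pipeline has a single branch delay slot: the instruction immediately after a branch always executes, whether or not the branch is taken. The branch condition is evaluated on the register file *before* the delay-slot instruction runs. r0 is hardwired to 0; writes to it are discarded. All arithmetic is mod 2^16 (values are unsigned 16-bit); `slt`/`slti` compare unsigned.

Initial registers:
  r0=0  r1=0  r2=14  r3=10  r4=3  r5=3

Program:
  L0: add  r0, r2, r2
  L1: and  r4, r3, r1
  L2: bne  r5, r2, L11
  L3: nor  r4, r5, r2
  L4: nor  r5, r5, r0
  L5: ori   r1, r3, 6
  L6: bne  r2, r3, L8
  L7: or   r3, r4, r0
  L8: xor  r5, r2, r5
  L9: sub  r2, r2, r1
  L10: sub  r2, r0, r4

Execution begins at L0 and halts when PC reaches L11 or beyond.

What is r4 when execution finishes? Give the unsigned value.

  step pc=0: add  r0, r2, r2  regs=(0,0,14,10,3,3)
  step pc=1: and  r4, r3, r1  regs=(0,0,14,10,0,3)
  step pc=2: bne  r5, r2, L11  cond=T  regs=(0,0,14,10,0,3)
  step pc=3: nor  r4, r5, r2  regs=(0,0,14,10,65520,3)

65520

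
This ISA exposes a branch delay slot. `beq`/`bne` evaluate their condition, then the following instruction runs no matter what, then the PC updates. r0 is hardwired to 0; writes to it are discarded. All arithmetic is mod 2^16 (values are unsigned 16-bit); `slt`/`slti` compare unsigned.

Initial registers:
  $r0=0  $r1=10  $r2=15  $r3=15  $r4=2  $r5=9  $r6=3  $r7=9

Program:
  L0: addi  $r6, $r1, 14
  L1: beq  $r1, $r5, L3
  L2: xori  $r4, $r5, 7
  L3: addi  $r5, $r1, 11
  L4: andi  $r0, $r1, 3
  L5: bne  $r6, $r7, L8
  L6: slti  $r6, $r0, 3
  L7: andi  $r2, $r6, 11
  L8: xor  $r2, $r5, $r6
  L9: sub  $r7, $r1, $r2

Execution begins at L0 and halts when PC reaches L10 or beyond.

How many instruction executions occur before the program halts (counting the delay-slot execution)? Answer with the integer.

  step pc=0: addi  $r6, $r1, 14  regs=(0,10,15,15,2,9,24,9)
  step pc=1: beq  $r1, $r5, L3  cond=F  regs=(0,10,15,15,2,9,24,9)
  step pc=2: xori  $r4, $r5, 7  regs=(0,10,15,15,14,9,24,9)
  step pc=3: addi  $r5, $r1, 11  regs=(0,10,15,15,14,21,24,9)
  step pc=4: andi  $r0, $r1, 3  regs=(0,10,15,15,14,21,24,9)
  step pc=5: bne  $r6, $r7, L8  cond=T  regs=(0,10,15,15,14,21,24,9)
  step pc=6: slti  $r6, $r0, 3  regs=(0,10,15,15,14,21,1,9)
  step pc=8: xor  $r2, $r5, $r6  regs=(0,10,20,15,14,21,1,9)
  step pc=9: sub  $r7, $r1, $r2  regs=(0,10,20,15,14,21,1,65526)

9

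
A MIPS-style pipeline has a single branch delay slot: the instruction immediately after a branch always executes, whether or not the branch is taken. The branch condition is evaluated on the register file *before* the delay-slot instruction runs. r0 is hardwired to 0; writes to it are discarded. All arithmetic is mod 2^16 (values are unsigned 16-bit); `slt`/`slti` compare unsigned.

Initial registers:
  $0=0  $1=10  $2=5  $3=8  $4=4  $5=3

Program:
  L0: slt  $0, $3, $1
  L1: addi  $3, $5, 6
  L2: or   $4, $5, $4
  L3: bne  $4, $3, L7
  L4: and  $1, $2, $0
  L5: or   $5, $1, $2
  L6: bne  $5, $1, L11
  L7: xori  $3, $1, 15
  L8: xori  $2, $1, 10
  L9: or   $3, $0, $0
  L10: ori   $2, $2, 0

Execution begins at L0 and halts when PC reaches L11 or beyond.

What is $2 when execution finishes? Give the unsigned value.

[0] slt  $0, $3, $1  →  {$0:0, $1:10, $2:5, $3:8, $4:4, $5:3}
[1] addi  $3, $5, 6  →  {$0:0, $1:10, $2:5, $3:9, $4:4, $5:3}
[2] or   $4, $5, $4  →  {$0:0, $1:10, $2:5, $3:9, $4:7, $5:3}
[3] bne  $4, $3, L7  →  {$0:0, $1:10, $2:5, $3:9, $4:7, $5:3}  ⟨branch taken⟩
[4] and  $1, $2, $0  →  {$0:0, $1:0, $2:5, $3:9, $4:7, $5:3}
[7] xori  $3, $1, 15  →  {$0:0, $1:0, $2:5, $3:15, $4:7, $5:3}
[8] xori  $2, $1, 10  →  {$0:0, $1:0, $2:10, $3:15, $4:7, $5:3}
[9] or   $3, $0, $0  →  {$0:0, $1:0, $2:10, $3:0, $4:7, $5:3}
[10] ori   $2, $2, 0  →  {$0:0, $1:0, $2:10, $3:0, $4:7, $5:3}

10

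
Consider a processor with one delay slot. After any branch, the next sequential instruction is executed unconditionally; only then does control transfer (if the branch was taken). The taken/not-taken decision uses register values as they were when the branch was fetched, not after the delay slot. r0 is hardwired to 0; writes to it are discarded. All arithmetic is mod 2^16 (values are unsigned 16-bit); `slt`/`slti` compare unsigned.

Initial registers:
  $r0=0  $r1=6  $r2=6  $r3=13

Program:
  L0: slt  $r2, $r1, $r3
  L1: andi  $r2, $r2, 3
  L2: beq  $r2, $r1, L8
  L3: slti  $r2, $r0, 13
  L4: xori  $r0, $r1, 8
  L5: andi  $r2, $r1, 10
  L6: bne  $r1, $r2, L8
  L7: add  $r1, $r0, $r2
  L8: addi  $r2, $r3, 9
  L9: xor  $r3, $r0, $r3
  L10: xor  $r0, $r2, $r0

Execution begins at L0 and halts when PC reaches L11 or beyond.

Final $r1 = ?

PC=0  slt  $r2, $r1, $r3     | $r0=0 $r1=6 $r2=1 $r3=13
PC=1  andi  $r2, $r2, 3      | $r0=0 $r1=6 $r2=1 $r3=13
PC=2  beq  $r2, $r1, L8      | $r0=0 $r1=6 $r2=1 $r3=13  [not taken]
PC=3  slti  $r2, $r0, 13     | $r0=0 $r1=6 $r2=1 $r3=13
PC=4  xori  $r0, $r1, 8      | $r0=0 $r1=6 $r2=1 $r3=13
PC=5  andi  $r2, $r1, 10     | $r0=0 $r1=6 $r2=2 $r3=13
PC=6  bne  $r1, $r2, L8      | $r0=0 $r1=6 $r2=2 $r3=13  [TAKEN]
PC=7  add  $r1, $r0, $r2     | $r0=0 $r1=2 $r2=2 $r3=13
PC=8  addi  $r2, $r3, 9      | $r0=0 $r1=2 $r2=22 $r3=13
PC=9  xor  $r3, $r0, $r3     | $r0=0 $r1=2 $r2=22 $r3=13
PC=10 xor  $r0, $r2, $r0     | $r0=0 $r1=2 $r2=22 $r3=13

2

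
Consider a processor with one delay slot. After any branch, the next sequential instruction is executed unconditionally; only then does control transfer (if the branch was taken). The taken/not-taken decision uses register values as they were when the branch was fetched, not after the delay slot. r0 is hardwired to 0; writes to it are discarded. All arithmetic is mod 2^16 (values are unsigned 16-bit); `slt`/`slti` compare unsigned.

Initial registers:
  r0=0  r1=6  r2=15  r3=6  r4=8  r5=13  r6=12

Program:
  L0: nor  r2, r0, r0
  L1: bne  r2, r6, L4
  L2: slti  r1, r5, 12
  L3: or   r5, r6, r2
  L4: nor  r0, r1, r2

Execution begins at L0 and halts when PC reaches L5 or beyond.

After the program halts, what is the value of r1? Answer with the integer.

0

PC=0  nor  r2, r0, r0        | r0=0 r1=6 r2=65535 r3=6 r4=8 r5=13 r6=12
PC=1  bne  r2, r6, L4        | r0=0 r1=6 r2=65535 r3=6 r4=8 r5=13 r6=12  [TAKEN]
PC=2  slti  r1, r5, 12       | r0=0 r1=0 r2=65535 r3=6 r4=8 r5=13 r6=12
PC=4  nor  r0, r1, r2        | r0=0 r1=0 r2=65535 r3=6 r4=8 r5=13 r6=12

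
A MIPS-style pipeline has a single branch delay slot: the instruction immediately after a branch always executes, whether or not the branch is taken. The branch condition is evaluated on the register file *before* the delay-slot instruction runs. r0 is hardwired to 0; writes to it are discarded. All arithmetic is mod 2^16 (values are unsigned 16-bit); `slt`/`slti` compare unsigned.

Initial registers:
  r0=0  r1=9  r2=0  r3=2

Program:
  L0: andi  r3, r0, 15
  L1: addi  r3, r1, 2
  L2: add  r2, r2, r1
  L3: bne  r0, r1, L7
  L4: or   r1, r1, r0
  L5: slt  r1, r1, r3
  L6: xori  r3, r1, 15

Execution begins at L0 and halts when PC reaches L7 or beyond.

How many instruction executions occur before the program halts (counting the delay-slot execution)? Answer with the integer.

PC=0  andi  r3, r0, 15       | r0=0 r1=9 r2=0 r3=0
PC=1  addi  r3, r1, 2        | r0=0 r1=9 r2=0 r3=11
PC=2  add  r2, r2, r1        | r0=0 r1=9 r2=9 r3=11
PC=3  bne  r0, r1, L7        | r0=0 r1=9 r2=9 r3=11  [TAKEN]
PC=4  or   r1, r1, r0        | r0=0 r1=9 r2=9 r3=11

5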